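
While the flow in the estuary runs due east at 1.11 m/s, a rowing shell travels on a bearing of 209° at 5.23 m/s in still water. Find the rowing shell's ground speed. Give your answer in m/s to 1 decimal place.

Taking east as x and north as y: velocity relative to the water = (-2.536, -4.574) m/s; the water relative to ground = (1.110, 0.000) m/s.
Velocity relative to ground = (-2.536, -4.574) + (1.110, 0.000) = (-1.426, -4.574) m/s.
Speed = |(-1.426, -4.574)| = 4.791 m/s.

4.8 m/s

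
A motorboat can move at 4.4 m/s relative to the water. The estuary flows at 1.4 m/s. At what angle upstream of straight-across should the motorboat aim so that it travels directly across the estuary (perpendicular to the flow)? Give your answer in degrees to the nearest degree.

19°

To cancel the current, the upstream component of the motorboat's velocity must equal the flow: 4.4 sin θ = 1.4.
sin θ = 1.4 / 4.4 = 0.3182.
θ = arcsin(0.3182) = 18.553°.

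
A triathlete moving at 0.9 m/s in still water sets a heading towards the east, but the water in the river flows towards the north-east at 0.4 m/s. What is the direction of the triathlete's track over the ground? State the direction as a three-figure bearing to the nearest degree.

077°

Taking east as x and north as y: velocity relative to the water = (0.900, 0.000) m/s; the water relative to ground = (0.283, 0.283) m/s.
Velocity relative to ground = (0.900, 0.000) + (0.283, 0.283) = (1.183, 0.283) m/s.
Bearing = atan2(1.18, 0.28) = 76.55° clockwise from north.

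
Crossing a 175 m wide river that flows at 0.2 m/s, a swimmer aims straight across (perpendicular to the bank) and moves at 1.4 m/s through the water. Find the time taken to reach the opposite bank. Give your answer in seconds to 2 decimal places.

The component of the swimmer's velocity perpendicular to the bank is 1.4 m/s.
The current is parallel to the bank, so it does not affect the crossing time.
Time = 175 / 1.400 = 125.000 s.

125.00 s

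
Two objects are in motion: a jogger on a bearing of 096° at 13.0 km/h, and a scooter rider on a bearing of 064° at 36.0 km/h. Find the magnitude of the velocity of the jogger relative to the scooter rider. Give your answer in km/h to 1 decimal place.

Taking east as x and north as y: jogger velocity = (12.929, -1.359) km/h; scooter rider velocity = (32.357, 15.781) km/h.
Velocity of jogger relative to scooter rider = (12.929, -1.359) − (32.357, 15.781) = (-19.428, -17.140) km/h.
Magnitude = |(-19.428, -17.140)| = 25.908 km/h.

25.9 km/h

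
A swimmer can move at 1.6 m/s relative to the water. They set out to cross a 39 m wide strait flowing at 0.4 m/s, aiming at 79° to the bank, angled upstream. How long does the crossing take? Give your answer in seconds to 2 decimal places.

24.83 s

The component of the swimmer's velocity perpendicular to the bank is 1.6 × sin 79° = 1.571 m/s.
The current is parallel to the bank, so it does not affect the crossing time.
Time = 39 / 1.571 = 24.831 s.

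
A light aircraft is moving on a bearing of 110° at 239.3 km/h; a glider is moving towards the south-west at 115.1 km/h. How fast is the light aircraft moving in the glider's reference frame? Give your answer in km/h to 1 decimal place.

Taking east as x and north as y: light aircraft velocity = (224.868, -81.845) km/h; glider velocity = (-81.388, -81.388) km/h.
Velocity of light aircraft relative to glider = (224.868, -81.845) − (-81.388, -81.388) = (306.256, -0.457) km/h.
Magnitude = |(306.256, -0.457)| = 306.257 km/h.

306.3 km/h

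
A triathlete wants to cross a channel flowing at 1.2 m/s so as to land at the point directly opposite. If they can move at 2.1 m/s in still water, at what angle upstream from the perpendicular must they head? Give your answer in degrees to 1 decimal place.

34.8°

To cancel the current, the upstream component of the triathlete's velocity must equal the flow: 2.1 sin θ = 1.2.
sin θ = 1.2 / 2.1 = 0.5714.
θ = arcsin(0.5714) = 34.850°.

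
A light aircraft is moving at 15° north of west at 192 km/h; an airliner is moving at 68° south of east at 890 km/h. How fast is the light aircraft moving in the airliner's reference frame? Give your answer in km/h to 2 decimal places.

Taking east as x and north as y: light aircraft velocity = (-185.458, 49.693) km/h; airliner velocity = (333.400, -825.194) km/h.
Velocity of light aircraft relative to airliner = (-185.458, 49.693) − (333.400, -825.194) = (-518.858, 874.887) km/h.
Magnitude = |(-518.858, 874.887)| = 1017.173 km/h.

1017.17 km/h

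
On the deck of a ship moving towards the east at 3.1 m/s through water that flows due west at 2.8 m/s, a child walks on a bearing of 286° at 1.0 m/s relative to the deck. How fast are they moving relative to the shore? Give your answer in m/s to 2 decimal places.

In east/north components (m/s): child relative to ship = (-0.961, 0.276); ship relative to water = (3.100, 0.000); water relative to ground = (-2.800, 0.000).
Sum = (-0.661, 0.276) m/s.
Speed = |(-0.661, 0.276)| = 0.716 m/s.

0.72 m/s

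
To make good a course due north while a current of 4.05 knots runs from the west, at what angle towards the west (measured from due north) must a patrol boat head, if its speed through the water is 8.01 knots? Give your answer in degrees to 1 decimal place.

The current pushes perpendicular to the desired track; the heading must have a component into the current equal to 4.05 knots: 8.01 sin θ = 4.05.
sin θ = 0.5056, so θ = 30.372°.

30.4°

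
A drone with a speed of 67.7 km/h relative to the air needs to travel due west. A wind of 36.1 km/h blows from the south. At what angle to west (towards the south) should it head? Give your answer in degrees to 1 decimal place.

32.2°

The wind pushes perpendicular to the desired track; the heading must have a component into the wind equal to 36.1 km/h: 67.7 sin θ = 36.1.
sin θ = 0.5332, so θ = 32.224°.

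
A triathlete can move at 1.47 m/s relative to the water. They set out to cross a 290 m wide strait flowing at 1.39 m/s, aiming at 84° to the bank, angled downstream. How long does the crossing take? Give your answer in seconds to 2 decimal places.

The component of the triathlete's velocity perpendicular to the bank is 1.47 × sin 84° = 1.462 m/s.
The current is parallel to the bank, so it does not affect the crossing time.
Time = 290 / 1.462 = 198.366 s.

198.37 s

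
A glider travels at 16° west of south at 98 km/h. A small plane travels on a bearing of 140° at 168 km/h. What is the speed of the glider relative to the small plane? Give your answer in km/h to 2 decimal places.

Taking east as x and north as y: glider velocity = (-27.012, -94.204) km/h; small plane velocity = (107.988, -128.695) km/h.
Velocity of glider relative to small plane = (-27.012, -94.204) − (107.988, -128.695) = (-135.001, 34.492) km/h.
Magnitude = |(-135.001, 34.492)| = 139.337 km/h.

139.34 km/h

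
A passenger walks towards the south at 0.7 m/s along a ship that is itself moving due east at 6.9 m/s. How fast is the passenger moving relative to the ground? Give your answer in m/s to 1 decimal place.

Taking east as x and north as y: ship velocity = (6.900, 0.000) m/s; passenger velocity relative to ship = (0.000, -0.700) m/s.
Velocity relative to ground = (6.900, 0.000) + (0.000, -0.700) = (6.900, -0.700) m/s.
Speed = |(6.900, -0.700)| = 6.935 m/s.

6.9 m/s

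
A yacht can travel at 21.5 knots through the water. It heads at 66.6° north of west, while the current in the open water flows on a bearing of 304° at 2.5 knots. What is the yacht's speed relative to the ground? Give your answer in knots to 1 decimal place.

23.6 knots

Taking east as x and north as y: velocity relative to the water = (-8.539, 19.732) knots; the water relative to ground = (-2.073, 1.398) knots.
Velocity relative to ground = (-8.539, 19.732) + (-2.073, 1.398) = (-10.611, 21.130) knots.
Speed = |(-10.611, 21.130)| = 23.645 knots.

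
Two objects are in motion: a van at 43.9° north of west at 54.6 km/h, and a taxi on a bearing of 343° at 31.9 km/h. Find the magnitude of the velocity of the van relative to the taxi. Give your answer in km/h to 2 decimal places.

Taking east as x and north as y: van velocity = (-39.342, 37.860) km/h; taxi velocity = (-9.327, 30.506) km/h.
Velocity of van relative to taxi = (-39.342, 37.860) − (-9.327, 30.506) = (-30.015, 7.354) km/h.
Magnitude = |(-30.015, 7.354)| = 30.903 km/h.

30.90 km/h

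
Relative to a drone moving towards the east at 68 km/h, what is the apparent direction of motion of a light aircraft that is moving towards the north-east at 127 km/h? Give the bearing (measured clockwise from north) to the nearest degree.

Taking east as x and north as y: light aircraft velocity = (89.803, 89.803) km/h; drone velocity = (68.000, 0.000) km/h.
Velocity of light aircraft relative to drone = (89.803, 89.803) − (68.000, 0.000) = (21.803, 89.803) km/h.
Bearing = atan2(21.80, 89.80) = 13.65° clockwise from north.

014°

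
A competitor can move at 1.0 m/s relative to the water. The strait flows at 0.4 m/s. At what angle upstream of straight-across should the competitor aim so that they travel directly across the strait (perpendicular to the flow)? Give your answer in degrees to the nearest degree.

To cancel the current, the upstream component of the competitor's velocity must equal the flow: 1.0 sin θ = 0.4.
sin θ = 0.4 / 1.0 = 0.4000.
θ = arcsin(0.4000) = 23.578°.

24°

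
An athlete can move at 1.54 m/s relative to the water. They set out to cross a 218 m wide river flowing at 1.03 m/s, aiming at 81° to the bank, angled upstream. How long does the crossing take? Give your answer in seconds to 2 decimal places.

143.32 s

The component of the athlete's velocity perpendicular to the bank is 1.54 × sin 81° = 1.521 m/s.
Only the cross-stream component determines the crossing time; the current contributes nothing perpendicular to the bank.
Time = 218 / 1.521 = 143.323 s.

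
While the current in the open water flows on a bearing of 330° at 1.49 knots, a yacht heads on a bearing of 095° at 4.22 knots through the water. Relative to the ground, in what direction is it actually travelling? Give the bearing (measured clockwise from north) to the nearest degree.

Taking east as x and north as y: velocity relative to the water = (4.204, -0.368) knots; the water relative to ground = (-0.745, 1.290) knots.
Velocity relative to ground = (4.204, -0.368) + (-0.745, 1.290) = (3.459, 0.923) knots.
Bearing = atan2(3.46, 0.92) = 75.07° clockwise from north.

075°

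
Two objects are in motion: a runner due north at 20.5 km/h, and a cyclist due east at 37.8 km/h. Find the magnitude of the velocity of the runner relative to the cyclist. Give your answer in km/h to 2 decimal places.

43.00 km/h

Taking east as x and north as y: runner velocity = (0.000, 20.500) km/h; cyclist velocity = (37.800, 0.000) km/h.
Velocity of runner relative to cyclist = (0.000, 20.500) − (37.800, 0.000) = (-37.800, 20.500) km/h.
Magnitude = |(-37.800, 20.500)| = 43.001 km/h.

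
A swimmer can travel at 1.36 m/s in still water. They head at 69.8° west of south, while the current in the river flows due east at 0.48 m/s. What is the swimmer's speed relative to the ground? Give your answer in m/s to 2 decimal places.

Taking east as x and north as y: velocity relative to the water = (-1.276, -0.470) m/s; the water relative to ground = (0.480, 0.000) m/s.
Velocity relative to ground = (-1.276, -0.470) + (0.480, 0.000) = (-0.796, -0.470) m/s.
Speed = |(-0.796, -0.470)| = 0.925 m/s.

0.92 m/s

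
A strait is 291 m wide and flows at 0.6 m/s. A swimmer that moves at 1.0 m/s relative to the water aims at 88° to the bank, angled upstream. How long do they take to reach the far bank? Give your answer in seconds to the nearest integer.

291 s

The component of the swimmer's velocity perpendicular to the bank is 1.0 × sin 88° = 0.999 m/s.
The current is parallel to the bank, so it does not affect the crossing time.
Time = 291 / 0.999 = 291.177 s.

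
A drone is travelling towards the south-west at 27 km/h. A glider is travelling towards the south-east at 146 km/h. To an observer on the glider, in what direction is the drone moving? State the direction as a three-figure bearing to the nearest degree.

Taking east as x and north as y: drone velocity = (-19.092, -19.092) km/h; glider velocity = (103.238, -103.238) km/h.
Velocity of drone relative to glider = (-19.092, -19.092) − (103.238, -103.238) = (-122.329, 84.146) km/h.
Bearing = atan2(-122.33, 84.15) = 304.52° clockwise from north.

305°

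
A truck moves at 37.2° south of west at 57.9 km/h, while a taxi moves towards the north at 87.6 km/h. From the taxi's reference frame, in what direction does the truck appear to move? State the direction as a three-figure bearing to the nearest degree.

201°

Taking east as x and north as y: truck velocity = (-46.119, -35.006) km/h; taxi velocity = (0.000, 87.600) km/h.
Velocity of truck relative to taxi = (-46.119, -35.006) − (0.000, 87.600) = (-46.119, -122.606) km/h.
Bearing = atan2(-46.12, -122.61) = 200.61° clockwise from north.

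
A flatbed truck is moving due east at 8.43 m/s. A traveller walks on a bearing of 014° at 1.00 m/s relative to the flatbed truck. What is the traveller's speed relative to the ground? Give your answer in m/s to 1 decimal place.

8.7 m/s

Taking east as x and north as y: flatbed truck velocity = (8.430, 0.000) m/s; traveller velocity relative to flatbed truck = (0.242, 0.970) m/s.
Velocity relative to ground = (8.430, 0.000) + (0.242, 0.970) = (8.672, 0.970) m/s.
Speed = |(8.672, 0.970)| = 8.726 m/s.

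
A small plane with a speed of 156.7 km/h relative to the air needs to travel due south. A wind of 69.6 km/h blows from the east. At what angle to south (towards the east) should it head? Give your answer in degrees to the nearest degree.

The wind pushes perpendicular to the desired track; the heading must have a component into the wind equal to 69.6 km/h: 156.7 sin θ = 69.6.
sin θ = 0.4442, so θ = 26.370°.

26°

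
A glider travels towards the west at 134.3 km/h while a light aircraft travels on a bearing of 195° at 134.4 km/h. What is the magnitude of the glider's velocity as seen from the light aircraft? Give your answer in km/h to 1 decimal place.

Taking east as x and north as y: glider velocity = (-134.300, 0.000) km/h; light aircraft velocity = (-34.785, -129.820) km/h.
Velocity of glider relative to light aircraft = (-134.300, 0.000) − (-34.785, -129.820) = (-99.515, 129.820) km/h.
Magnitude = |(-99.515, 129.820)| = 163.574 km/h.

163.6 km/h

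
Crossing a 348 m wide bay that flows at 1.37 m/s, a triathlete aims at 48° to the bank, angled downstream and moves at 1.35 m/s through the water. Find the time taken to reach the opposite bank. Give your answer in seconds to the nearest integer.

The component of the triathlete's velocity perpendicular to the bank is 1.35 × sin 48° = 1.003 m/s.
Only the cross-stream component determines the crossing time; the current contributes nothing perpendicular to the bank.
Time = 348 / 1.003 = 346.874 s.

347 s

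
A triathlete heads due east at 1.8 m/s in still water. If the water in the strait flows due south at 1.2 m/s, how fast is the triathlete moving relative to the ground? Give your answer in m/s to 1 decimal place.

2.2 m/s

Taking east as x and north as y: velocity relative to the water = (1.800, 0.000) m/s; the water relative to ground = (0.000, -1.200) m/s.
Velocity relative to ground = (1.800, 0.000) + (0.000, -1.200) = (1.800, -1.200) m/s.
Speed = |(1.800, -1.200)| = 2.163 m/s.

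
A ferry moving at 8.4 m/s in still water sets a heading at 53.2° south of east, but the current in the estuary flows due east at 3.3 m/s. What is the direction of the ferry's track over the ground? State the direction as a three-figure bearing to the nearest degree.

129°

Taking east as x and north as y: velocity relative to the water = (5.032, -6.726) m/s; the water relative to ground = (3.300, 0.000) m/s.
Velocity relative to ground = (5.032, -6.726) + (3.300, 0.000) = (8.332, -6.726) m/s.
Bearing = atan2(8.33, -6.73) = 128.91° clockwise from north.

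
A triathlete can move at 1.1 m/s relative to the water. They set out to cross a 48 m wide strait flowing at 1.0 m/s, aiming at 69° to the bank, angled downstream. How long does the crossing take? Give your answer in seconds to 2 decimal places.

The component of the triathlete's velocity perpendicular to the bank is 1.1 × sin 69° = 1.027 m/s.
The flow acts along the bank and has no component across it.
Time = 48 / 1.027 = 46.741 s.

46.74 s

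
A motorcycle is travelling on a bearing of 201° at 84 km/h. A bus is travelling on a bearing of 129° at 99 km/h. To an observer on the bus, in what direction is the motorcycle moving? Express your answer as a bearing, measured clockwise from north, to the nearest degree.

261°

Taking east as x and north as y: motorcycle velocity = (-30.103, -78.421) km/h; bus velocity = (76.937, -62.303) km/h.
Velocity of motorcycle relative to bus = (-30.103, -78.421) − (76.937, -62.303) = (-107.040, -16.118) km/h.
Bearing = atan2(-107.04, -16.12) = 261.44° clockwise from north.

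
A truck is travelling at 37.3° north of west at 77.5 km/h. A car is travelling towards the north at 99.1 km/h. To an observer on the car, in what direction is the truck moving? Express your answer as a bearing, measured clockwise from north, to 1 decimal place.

229.8°

Taking east as x and north as y: truck velocity = (-61.649, 46.964) km/h; car velocity = (0.000, 99.100) km/h.
Velocity of truck relative to car = (-61.649, 46.964) − (0.000, 99.100) = (-61.649, -52.136) km/h.
Bearing = atan2(-61.65, -52.14) = 229.78° clockwise from north.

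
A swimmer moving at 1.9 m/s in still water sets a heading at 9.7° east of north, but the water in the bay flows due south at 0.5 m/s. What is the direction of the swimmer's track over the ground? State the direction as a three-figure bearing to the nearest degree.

013°

Taking east as x and north as y: velocity relative to the water = (0.320, 1.873) m/s; the water relative to ground = (0.000, -0.500) m/s.
Velocity relative to ground = (0.320, 1.873) + (0.000, -0.500) = (0.320, 1.373) m/s.
Bearing = atan2(0.32, 1.37) = 13.13° clockwise from north.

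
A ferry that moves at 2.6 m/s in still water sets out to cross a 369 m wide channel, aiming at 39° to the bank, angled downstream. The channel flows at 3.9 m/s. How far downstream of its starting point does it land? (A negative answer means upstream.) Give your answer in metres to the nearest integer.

1335 m

Perpendicular speed = 1.636 m/s; crossing time = 369 / 1.636 = 225.518 s.
Net downstream speed = 5.921 m/s.
Drift = 5.921 × 225.518 = 1335.197 m (downstream).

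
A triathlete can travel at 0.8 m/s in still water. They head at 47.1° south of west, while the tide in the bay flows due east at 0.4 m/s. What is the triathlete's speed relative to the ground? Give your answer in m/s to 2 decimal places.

0.60 m/s

Taking east as x and north as y: velocity relative to the water = (-0.545, -0.586) m/s; the water relative to ground = (0.400, 0.000) m/s.
Velocity relative to ground = (-0.545, -0.586) + (0.400, 0.000) = (-0.145, -0.586) m/s.
Speed = |(-0.145, -0.586)| = 0.604 m/s.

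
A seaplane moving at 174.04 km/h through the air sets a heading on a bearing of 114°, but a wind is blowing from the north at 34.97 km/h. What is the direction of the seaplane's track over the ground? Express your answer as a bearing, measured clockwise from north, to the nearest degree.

124°

Taking east as x and north as y: velocity relative to the air = (158.993, -70.788) km/h; the air relative to ground = (0.000, -34.970) km/h.
Velocity relative to ground = (158.993, -70.788) + (0.000, -34.970) = (158.993, -105.758) km/h.
Bearing = atan2(158.99, -105.76) = 123.63° clockwise from north.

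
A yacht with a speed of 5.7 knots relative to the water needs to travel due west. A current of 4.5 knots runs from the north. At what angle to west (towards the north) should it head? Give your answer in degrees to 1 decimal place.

The current pushes perpendicular to the desired track; the heading must have a component into the current equal to 4.5 knots: 5.7 sin θ = 4.5.
sin θ = 0.7895, so θ = 52.136°.

52.1°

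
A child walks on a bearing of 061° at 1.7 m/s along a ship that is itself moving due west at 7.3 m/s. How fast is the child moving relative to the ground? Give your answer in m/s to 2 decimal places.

Taking east as x and north as y: ship velocity = (-7.300, 0.000) m/s; child velocity relative to ship = (1.487, 0.824) m/s.
Velocity relative to ground = (-7.300, 0.000) + (1.487, 0.824) = (-5.813, 0.824) m/s.
Speed = |(-5.813, 0.824)| = 5.871 m/s.

5.87 m/s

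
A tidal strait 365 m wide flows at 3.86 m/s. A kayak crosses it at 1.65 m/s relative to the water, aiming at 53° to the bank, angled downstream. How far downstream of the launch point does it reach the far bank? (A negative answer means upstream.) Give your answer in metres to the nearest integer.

Perpendicular speed = 1.318 m/s; crossing time = 365 / 1.318 = 276.988 s.
Net downstream speed = 4.853 m/s.
Drift = 4.853 × 276.988 = 1344.219 m (downstream).

1344 m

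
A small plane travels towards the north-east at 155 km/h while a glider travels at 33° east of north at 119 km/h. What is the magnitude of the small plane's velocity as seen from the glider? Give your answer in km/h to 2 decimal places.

Taking east as x and north as y: small plane velocity = (109.602, 109.602) km/h; glider velocity = (64.812, 99.802) km/h.
Velocity of small plane relative to glider = (109.602, 109.602) − (64.812, 99.802) = (44.790, 9.800) km/h.
Magnitude = |(44.790, 9.800)| = 45.849 km/h.

45.85 km/h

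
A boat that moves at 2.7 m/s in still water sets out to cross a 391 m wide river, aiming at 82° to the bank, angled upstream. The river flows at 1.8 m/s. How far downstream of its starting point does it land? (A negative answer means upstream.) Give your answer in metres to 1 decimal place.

Perpendicular speed = 2.674 m/s; crossing time = 391 / 2.674 = 146.238 s.
Net downstream speed = 1.424 m/s.
Drift = 1.424 × 146.238 = 208.277 m (downstream).

208.3 m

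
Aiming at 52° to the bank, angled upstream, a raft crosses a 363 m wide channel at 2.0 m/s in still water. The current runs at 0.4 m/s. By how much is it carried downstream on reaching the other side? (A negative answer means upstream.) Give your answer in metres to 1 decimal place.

-191.5 m

Perpendicular speed = 1.576 m/s; crossing time = 363 / 1.576 = 230.327 s.
Net downstream speed = -0.831 m/s.
Drift = -0.831 × 230.327 = -191.476 m (upstream).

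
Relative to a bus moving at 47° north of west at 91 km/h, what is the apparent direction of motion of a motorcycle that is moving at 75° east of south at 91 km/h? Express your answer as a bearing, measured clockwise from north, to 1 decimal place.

121.0°

Taking east as x and north as y: motorcycle velocity = (87.899, -23.553) km/h; bus velocity = (-62.062, 66.553) km/h.
Velocity of motorcycle relative to bus = (87.899, -23.553) − (-62.062, 66.553) = (149.961, -90.106) km/h.
Bearing = atan2(149.96, -90.11) = 121.00° clockwise from north.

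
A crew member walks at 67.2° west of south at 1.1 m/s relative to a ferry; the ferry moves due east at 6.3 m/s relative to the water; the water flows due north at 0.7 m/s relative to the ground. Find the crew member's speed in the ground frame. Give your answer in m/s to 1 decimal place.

5.3 m/s

In east/north components (m/s): crew member relative to ferry = (-1.014, -0.426); ferry relative to water = (6.300, 0.000); water relative to ground = (0.000, 0.700).
Sum = (5.286, 0.274) m/s.
Speed = |(5.286, 0.274)| = 5.293 m/s.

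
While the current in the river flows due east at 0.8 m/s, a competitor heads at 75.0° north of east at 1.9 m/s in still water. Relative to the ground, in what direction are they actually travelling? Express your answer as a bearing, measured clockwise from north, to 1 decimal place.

Taking east as x and north as y: velocity relative to the water = (0.492, 1.835) m/s; the water relative to ground = (0.800, 0.000) m/s.
Velocity relative to ground = (0.492, 1.835) + (0.800, 0.000) = (1.292, 1.835) m/s.
Bearing = atan2(1.29, 1.84) = 35.14° clockwise from north.

035.1°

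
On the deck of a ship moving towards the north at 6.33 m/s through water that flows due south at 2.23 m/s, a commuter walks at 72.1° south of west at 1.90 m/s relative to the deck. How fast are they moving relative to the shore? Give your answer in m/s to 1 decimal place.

2.4 m/s

In east/north components (m/s): commuter relative to ship = (-0.584, -1.808); ship relative to water = (0.000, 6.330); water relative to ground = (0.000, -2.230).
Sum = (-0.584, 2.292) m/s.
Speed = |(-0.584, 2.292)| = 2.365 m/s.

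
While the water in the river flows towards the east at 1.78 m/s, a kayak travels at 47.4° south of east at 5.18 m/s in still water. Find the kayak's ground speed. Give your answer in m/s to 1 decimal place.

6.5 m/s

Taking east as x and north as y: velocity relative to the water = (3.506, -3.813) m/s; the water relative to ground = (1.780, 0.000) m/s.
Velocity relative to ground = (3.506, -3.813) + (1.780, 0.000) = (5.286, -3.813) m/s.
Speed = |(5.286, -3.813)| = 6.518 m/s.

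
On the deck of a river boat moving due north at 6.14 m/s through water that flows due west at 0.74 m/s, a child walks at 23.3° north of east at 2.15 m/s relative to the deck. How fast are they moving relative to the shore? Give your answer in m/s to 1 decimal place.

In east/north components (m/s): child relative to river boat = (1.975, 0.850); river boat relative to water = (0.000, 6.140); water relative to ground = (-0.740, 0.000).
Sum = (1.235, 6.990) m/s.
Speed = |(1.235, 6.990)| = 7.099 m/s.

7.1 m/s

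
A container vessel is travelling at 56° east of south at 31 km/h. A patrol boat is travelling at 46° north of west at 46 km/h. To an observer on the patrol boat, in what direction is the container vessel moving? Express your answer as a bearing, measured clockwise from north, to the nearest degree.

131°

Taking east as x and north as y: container vessel velocity = (25.700, -17.335) km/h; patrol boat velocity = (-31.954, 33.090) km/h.
Velocity of container vessel relative to patrol boat = (25.700, -17.335) − (-31.954, 33.090) = (57.654, -50.425) km/h.
Bearing = atan2(57.65, -50.42) = 131.17° clockwise from north.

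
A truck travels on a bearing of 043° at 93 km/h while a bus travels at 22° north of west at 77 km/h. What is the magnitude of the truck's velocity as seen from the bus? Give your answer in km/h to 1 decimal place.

140.4 km/h

Taking east as x and north as y: truck velocity = (63.426, 68.016) km/h; bus velocity = (-71.393, 28.845) km/h.
Velocity of truck relative to bus = (63.426, 68.016) − (-71.393, 28.845) = (134.819, 39.171) km/h.
Magnitude = |(134.819, 39.171)| = 140.394 km/h.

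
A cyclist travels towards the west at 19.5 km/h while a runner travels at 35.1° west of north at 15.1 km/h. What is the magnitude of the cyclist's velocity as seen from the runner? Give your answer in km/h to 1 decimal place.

Taking east as x and north as y: cyclist velocity = (-19.500, 0.000) km/h; runner velocity = (-8.683, 12.354) km/h.
Velocity of cyclist relative to runner = (-19.500, 0.000) − (-8.683, 12.354) = (-10.817, -12.354) km/h.
Magnitude = |(-10.817, -12.354)| = 16.421 km/h.

16.4 km/h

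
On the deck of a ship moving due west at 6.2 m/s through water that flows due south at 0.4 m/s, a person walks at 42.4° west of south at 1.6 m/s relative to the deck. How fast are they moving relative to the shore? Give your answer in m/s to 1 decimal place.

In east/north components (m/s): person relative to ship = (-1.079, -1.182); ship relative to water = (-6.200, 0.000); water relative to ground = (0.000, -0.400).
Sum = (-7.279, -1.582) m/s.
Speed = |(-7.279, -1.582)| = 7.449 m/s.

7.4 m/s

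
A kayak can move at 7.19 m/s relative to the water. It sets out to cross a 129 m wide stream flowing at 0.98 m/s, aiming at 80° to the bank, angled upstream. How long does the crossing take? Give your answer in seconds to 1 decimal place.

18.2 s

The component of the kayak's velocity perpendicular to the bank is 7.19 × sin 80° = 7.081 m/s.
The current is parallel to the bank, so it does not affect the crossing time.
Time = 129 / 7.081 = 18.218 s.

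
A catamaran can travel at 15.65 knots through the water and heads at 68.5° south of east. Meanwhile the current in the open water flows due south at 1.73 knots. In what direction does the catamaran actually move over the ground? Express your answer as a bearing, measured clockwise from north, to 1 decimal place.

160.6°

Taking east as x and north as y: velocity relative to the water = (5.736, -14.561) knots; the water relative to ground = (0.000, -1.730) knots.
Velocity relative to ground = (5.736, -14.561) + (0.000, -1.730) = (5.736, -16.291) knots.
Bearing = atan2(5.74, -16.29) = 160.60° clockwise from north.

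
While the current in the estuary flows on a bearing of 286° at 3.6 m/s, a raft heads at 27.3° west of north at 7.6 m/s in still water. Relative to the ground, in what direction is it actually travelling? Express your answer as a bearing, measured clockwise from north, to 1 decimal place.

Taking east as x and north as y: velocity relative to the water = (-3.486, 6.753) m/s; the water relative to ground = (-3.461, 0.992) m/s.
Velocity relative to ground = (-3.486, 6.753) + (-3.461, 0.992) = (-6.946, 7.746) m/s.
Bearing = atan2(-6.95, 7.75) = 318.11° clockwise from north.

318.1°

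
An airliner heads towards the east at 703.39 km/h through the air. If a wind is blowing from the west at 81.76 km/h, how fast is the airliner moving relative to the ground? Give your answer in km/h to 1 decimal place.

Taking east as x and north as y: velocity relative to the air = (703.390, 0.000) km/h; the air relative to ground = (81.760, 0.000) km/h.
Velocity relative to ground = (703.390, 0.000) + (81.760, 0.000) = (785.150, 0.000) km/h.
Speed = |(785.150, 0.000)| = 785.150 km/h.

785.2 km/h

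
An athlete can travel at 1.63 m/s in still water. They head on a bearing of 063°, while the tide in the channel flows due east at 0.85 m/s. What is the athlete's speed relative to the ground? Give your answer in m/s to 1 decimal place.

Taking east as x and north as y: velocity relative to the water = (1.452, 0.740) m/s; the water relative to ground = (0.850, 0.000) m/s.
Velocity relative to ground = (1.452, 0.740) + (0.850, 0.000) = (2.302, 0.740) m/s.
Speed = |(2.302, 0.740)| = 2.418 m/s.

2.4 m/s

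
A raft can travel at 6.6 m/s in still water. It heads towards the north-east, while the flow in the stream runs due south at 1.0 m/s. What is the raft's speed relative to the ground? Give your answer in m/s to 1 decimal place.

5.9 m/s

Taking east as x and north as y: velocity relative to the water = (4.667, 4.667) m/s; the water relative to ground = (0.000, -1.000) m/s.
Velocity relative to ground = (4.667, 4.667) + (0.000, -1.000) = (4.667, 3.667) m/s.
Speed = |(4.667, 3.667)| = 5.935 m/s.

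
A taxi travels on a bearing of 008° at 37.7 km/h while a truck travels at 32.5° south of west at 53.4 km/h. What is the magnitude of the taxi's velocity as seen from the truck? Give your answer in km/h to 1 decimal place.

83.0 km/h

Taking east as x and north as y: taxi velocity = (5.247, 37.333) km/h; truck velocity = (-45.037, -28.692) km/h.
Velocity of taxi relative to truck = (5.247, 37.333) − (-45.037, -28.692) = (50.284, 66.025) km/h.
Magnitude = |(50.284, 66.025)| = 82.993 km/h.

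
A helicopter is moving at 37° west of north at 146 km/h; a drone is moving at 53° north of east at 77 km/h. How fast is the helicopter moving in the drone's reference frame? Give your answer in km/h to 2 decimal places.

145.08 km/h

Taking east as x and north as y: helicopter velocity = (-87.865, 116.601) km/h; drone velocity = (46.340, 61.495) km/h.
Velocity of helicopter relative to drone = (-87.865, 116.601) − (46.340, 61.495) = (-134.205, 55.106) km/h.
Magnitude = |(-134.205, 55.106)| = 145.078 km/h.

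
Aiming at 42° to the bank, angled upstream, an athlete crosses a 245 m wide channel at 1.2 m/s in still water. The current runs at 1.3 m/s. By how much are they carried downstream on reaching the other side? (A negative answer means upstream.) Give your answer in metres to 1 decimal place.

Perpendicular speed = 0.803 m/s; crossing time = 245 / 0.803 = 305.122 s.
Net downstream speed = 0.408 m/s.
Drift = 0.408 × 305.122 = 124.559 m (downstream).

124.6 m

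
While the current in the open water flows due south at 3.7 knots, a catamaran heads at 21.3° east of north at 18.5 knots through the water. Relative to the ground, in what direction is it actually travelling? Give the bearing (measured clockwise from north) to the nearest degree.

Taking east as x and north as y: velocity relative to the water = (6.720, 17.236) knots; the water relative to ground = (0.000, -3.700) knots.
Velocity relative to ground = (6.720, 17.236) + (0.000, -3.700) = (6.720, 13.536) knots.
Bearing = atan2(6.72, 13.54) = 26.40° clockwise from north.

026°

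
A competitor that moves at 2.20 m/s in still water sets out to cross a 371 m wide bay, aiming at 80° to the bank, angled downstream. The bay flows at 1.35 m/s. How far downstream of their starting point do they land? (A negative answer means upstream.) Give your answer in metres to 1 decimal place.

Perpendicular speed = 2.167 m/s; crossing time = 371 / 2.167 = 171.238 s.
Net downstream speed = 1.732 m/s.
Drift = 1.732 × 171.238 = 296.588 m (downstream).

296.6 m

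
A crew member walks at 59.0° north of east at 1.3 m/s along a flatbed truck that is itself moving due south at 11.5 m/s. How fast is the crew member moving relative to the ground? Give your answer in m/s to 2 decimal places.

Taking east as x and north as y: flatbed truck velocity = (0.000, -11.500) m/s; crew member velocity relative to flatbed truck = (0.670, 1.114) m/s.
Velocity relative to ground = (0.000, -11.500) + (0.670, 1.114) = (0.670, -10.386) m/s.
Speed = |(0.670, -10.386)| = 10.407 m/s.

10.41 m/s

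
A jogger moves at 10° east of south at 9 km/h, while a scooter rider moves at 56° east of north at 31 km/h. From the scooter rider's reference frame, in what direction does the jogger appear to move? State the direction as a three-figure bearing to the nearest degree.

Taking east as x and north as y: jogger velocity = (1.563, -8.863) km/h; scooter rider velocity = (25.700, 17.335) km/h.
Velocity of jogger relative to scooter rider = (1.563, -8.863) − (25.700, 17.335) = (-24.137, -26.198) km/h.
Bearing = atan2(-24.14, -26.20) = 222.66° clockwise from north.

223°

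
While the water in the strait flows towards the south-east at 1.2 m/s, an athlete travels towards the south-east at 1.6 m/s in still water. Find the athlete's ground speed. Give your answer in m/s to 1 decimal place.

2.8 m/s

Taking east as x and north as y: velocity relative to the water = (1.131, -1.131) m/s; the water relative to ground = (0.849, -0.849) m/s.
Velocity relative to ground = (1.131, -1.131) + (0.849, -0.849) = (1.980, -1.980) m/s.
Speed = |(1.980, -1.980)| = 2.800 m/s.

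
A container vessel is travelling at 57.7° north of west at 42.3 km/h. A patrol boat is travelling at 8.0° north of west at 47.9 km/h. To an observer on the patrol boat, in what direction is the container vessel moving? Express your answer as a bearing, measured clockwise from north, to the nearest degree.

Taking east as x and north as y: container vessel velocity = (-22.603, 35.755) km/h; patrol boat velocity = (-47.434, 6.666) km/h.
Velocity of container vessel relative to patrol boat = (-22.603, 35.755) − (-47.434, 6.666) = (24.831, 29.088) km/h.
Bearing = atan2(24.83, 29.09) = 40.49° clockwise from north.

040°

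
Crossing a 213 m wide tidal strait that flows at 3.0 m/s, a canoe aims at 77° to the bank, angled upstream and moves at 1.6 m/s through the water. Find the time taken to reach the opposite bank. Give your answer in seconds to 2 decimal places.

The component of the canoe's velocity perpendicular to the bank is 1.6 × sin 77° = 1.559 m/s.
The flow acts along the bank and has no component across it.
Time = 213 / 1.559 = 136.627 s.

136.63 s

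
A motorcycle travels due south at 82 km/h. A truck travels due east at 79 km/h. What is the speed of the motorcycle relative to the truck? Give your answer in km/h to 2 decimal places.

Taking east as x and north as y: motorcycle velocity = (0.000, -82.000) km/h; truck velocity = (79.000, 0.000) km/h.
Velocity of motorcycle relative to truck = (0.000, -82.000) − (79.000, 0.000) = (-79.000, -82.000) km/h.
Magnitude = |(-79.000, -82.000)| = 113.864 km/h.

113.86 km/h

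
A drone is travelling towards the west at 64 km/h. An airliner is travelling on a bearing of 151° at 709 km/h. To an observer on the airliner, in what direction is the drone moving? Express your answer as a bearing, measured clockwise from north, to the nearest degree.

327°

Taking east as x and north as y: drone velocity = (-64.000, 0.000) km/h; airliner velocity = (343.730, -620.105) km/h.
Velocity of drone relative to airliner = (-64.000, 0.000) − (343.730, -620.105) = (-407.730, 620.105) km/h.
Bearing = atan2(-407.73, 620.11) = 326.67° clockwise from north.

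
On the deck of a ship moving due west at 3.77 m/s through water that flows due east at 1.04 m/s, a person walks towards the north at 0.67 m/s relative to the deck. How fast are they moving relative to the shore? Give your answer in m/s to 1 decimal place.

In east/north components (m/s): person relative to ship = (0.000, 0.670); ship relative to water = (-3.770, 0.000); water relative to ground = (1.040, 0.000).
Sum = (-2.730, 0.670) m/s.
Speed = |(-2.730, 0.670)| = 2.811 m/s.

2.8 m/s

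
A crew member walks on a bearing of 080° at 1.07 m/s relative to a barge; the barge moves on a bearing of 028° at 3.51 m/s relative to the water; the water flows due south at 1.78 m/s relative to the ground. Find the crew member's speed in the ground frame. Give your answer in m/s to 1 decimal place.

In east/north components (m/s): crew member relative to barge = (1.054, 0.186); barge relative to water = (1.648, 3.099); water relative to ground = (0.000, -1.780).
Sum = (2.702, 1.505) m/s.
Speed = |(2.702, 1.505)| = 3.092 m/s.

3.1 m/s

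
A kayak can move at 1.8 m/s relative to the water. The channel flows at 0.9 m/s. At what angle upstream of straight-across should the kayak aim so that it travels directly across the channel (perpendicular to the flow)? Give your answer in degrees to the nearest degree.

To cancel the current, the upstream component of the kayak's velocity must equal the flow: 1.8 sin θ = 0.9.
sin θ = 0.9 / 1.8 = 0.5000.
θ = arcsin(0.5000) = 30.000°.

30°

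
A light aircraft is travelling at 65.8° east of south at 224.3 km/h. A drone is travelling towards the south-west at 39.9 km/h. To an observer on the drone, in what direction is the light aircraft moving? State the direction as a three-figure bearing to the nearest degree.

Taking east as x and north as y: light aircraft velocity = (204.589, -91.946) km/h; drone velocity = (-28.214, -28.214) km/h.
Velocity of light aircraft relative to drone = (204.589, -91.946) − (-28.214, -28.214) = (232.802, -63.732) km/h.
Bearing = atan2(232.80, -63.73) = 105.31° clockwise from north.

105°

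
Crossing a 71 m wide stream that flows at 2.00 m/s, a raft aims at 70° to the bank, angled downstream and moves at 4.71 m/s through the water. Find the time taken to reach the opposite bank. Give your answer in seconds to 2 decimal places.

The component of the raft's velocity perpendicular to the bank is 4.71 × sin 70° = 4.426 m/s.
The flow acts along the bank and has no component across it.
Time = 71 / 4.426 = 16.042 s.

16.04 s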